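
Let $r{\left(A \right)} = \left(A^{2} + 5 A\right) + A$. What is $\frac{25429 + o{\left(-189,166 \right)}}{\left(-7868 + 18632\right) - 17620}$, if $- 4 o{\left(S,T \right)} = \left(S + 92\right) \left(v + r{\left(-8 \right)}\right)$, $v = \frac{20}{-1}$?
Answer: $- \frac{6333}{1714} \approx -3.6949$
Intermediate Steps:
$v = -20$ ($v = 20 \left(-1\right) = -20$)
$r{\left(A \right)} = A^{2} + 6 A$
$o{\left(S,T \right)} = 92 + S$ ($o{\left(S,T \right)} = - \frac{\left(S + 92\right) \left(-20 - 8 \left(6 - 8\right)\right)}{4} = - \frac{\left(92 + S\right) \left(-20 - -16\right)}{4} = - \frac{\left(92 + S\right) \left(-20 + 16\right)}{4} = - \frac{\left(92 + S\right) \left(-4\right)}{4} = - \frac{-368 - 4 S}{4} = 92 + S$)
$\frac{25429 + o{\left(-189,166 \right)}}{\left(-7868 + 18632\right) - 17620} = \frac{25429 + \left(92 - 189\right)}{\left(-7868 + 18632\right) - 17620} = \frac{25429 - 97}{10764 - 17620} = \frac{25332}{-6856} = 25332 \left(- \frac{1}{6856}\right) = - \frac{6333}{1714}$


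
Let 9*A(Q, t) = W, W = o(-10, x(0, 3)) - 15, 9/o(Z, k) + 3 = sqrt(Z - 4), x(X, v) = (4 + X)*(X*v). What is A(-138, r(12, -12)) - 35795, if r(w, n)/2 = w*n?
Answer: -2469979/69 - I*sqrt(14)/23 ≈ -35797.0 - 0.16268*I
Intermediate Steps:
x(X, v) = X*v*(4 + X)
o(Z, k) = 9/(-3 + sqrt(-4 + Z)) (o(Z, k) = 9/(-3 + sqrt(Z - 4)) = 9/(-3 + sqrt(-4 + Z)))
W = -15 + 9/(-3 + I*sqrt(14)) (W = 9/(-3 + sqrt(-4 - 10)) - 15 = 9/(-3 + sqrt(-14)) - 15 = 9/(-3 + I*sqrt(14)) - 15 = -15 + 9/(-3 + I*sqrt(14)) ≈ -16.174 - 1.4641*I)
r(w, n) = 2*n*w (r(w, n) = 2*(w*n) = 2*(n*w) = 2*n*w)
A(Q, t) = -124/69 - I*sqrt(14)/23 (A(Q, t) = (-372/23 - 9*I*sqrt(14)/23)/9 = -124/69 - I*sqrt(14)/23)
A(-138, r(12, -12)) - 35795 = (-124/69 - I*sqrt(14)/23) - 35795 = -2469979/69 - I*sqrt(14)/23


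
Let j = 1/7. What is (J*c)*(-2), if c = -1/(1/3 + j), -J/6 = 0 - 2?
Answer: 252/5 ≈ 50.400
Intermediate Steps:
J = 12 (J = -6*(0 - 2) = -6*(-2) = 12)
j = 1/7 ≈ 0.14286
c = -21/10 (c = -1/(1/3 + 1/7) = -1/10/21 = -1*21/10 = -21/10 ≈ -2.1000)
(J*c)*(-2) = (12*(-21/10))*(-2) = -126/5*(-2) = 252/5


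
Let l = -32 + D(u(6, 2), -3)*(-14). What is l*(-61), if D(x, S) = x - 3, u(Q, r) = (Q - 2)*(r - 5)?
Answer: -10858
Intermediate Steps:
u(Q, r) = (-5 + r)*(-2 + Q) (u(Q, r) = (-2 + Q)*(-5 + r) = (-5 + r)*(-2 + Q))
D(x, S) = -3 + x
l = 178 (l = -32 + (-3 + (10 - 5*6 - 2*2 + 6*2))*(-14) = -32 + (-3 + (10 - 30 - 4 + 12))*(-14) = -32 + (-3 - 12)*(-14) = -32 - 15*(-14) = -32 + 210 = 178)
l*(-61) = 178*(-61) = -10858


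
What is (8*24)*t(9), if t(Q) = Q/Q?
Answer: 192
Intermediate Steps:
t(Q) = 1
(8*24)*t(9) = (8*24)*1 = 192*1 = 192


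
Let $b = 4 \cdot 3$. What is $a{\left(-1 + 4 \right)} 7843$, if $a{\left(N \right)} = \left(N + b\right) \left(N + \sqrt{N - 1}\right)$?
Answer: $352935 + 117645 \sqrt{2} \approx 5.1931 \cdot 10^{5}$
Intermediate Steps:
$b = 12$
$a{\left(N \right)} = \left(12 + N\right) \left(N + \sqrt{-1 + N}\right)$ ($a{\left(N \right)} = \left(N + 12\right) \left(N + \sqrt{N - 1}\right) = \left(12 + N\right) \left(N + \sqrt{-1 + N}\right)$)
$a{\left(-1 + 4 \right)} 7843 = \left(\left(-1 + 4\right)^{2} + 12 \left(-1 + 4\right) + 12 \sqrt{-1 + \left(-1 + 4\right)} + \left(-1 + 4\right) \sqrt{-1 + \left(-1 + 4\right)}\right) 7843 = \left(3^{2} + 12 \cdot 3 + 12 \sqrt{-1 + 3} + 3 \sqrt{-1 + 3}\right) 7843 = \left(9 + 36 + 12 \sqrt{2} + 3 \sqrt{2}\right) 7843 = \left(45 + 15 \sqrt{2}\right) 7843 = 352935 + 117645 \sqrt{2}$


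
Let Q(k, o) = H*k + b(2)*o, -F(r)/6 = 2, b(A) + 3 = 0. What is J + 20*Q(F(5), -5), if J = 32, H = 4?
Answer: -628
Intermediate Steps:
b(A) = -3 (b(A) = -3 + 0 = -3)
F(r) = -12 (F(r) = -6*2 = -12)
Q(k, o) = -3*o + 4*k (Q(k, o) = 4*k - 3*o = -3*o + 4*k)
J + 20*Q(F(5), -5) = 32 + 20*(-3*(-5) + 4*(-12)) = 32 + 20*(15 - 48) = 32 + 20*(-33) = 32 - 660 = -628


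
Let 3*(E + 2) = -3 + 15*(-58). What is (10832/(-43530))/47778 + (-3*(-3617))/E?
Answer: -5641914059779/152343616905 ≈ -37.034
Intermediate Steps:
E = -293 (E = -2 + (-3 + 15*(-58))/3 = -2 + (-3 - 870)/3 = -2 + (⅓)*(-873) = -2 - 291 = -293)
(10832/(-43530))/47778 + (-3*(-3617))/E = (10832/(-43530))/47778 - 3*(-3617)/(-293) = (10832*(-1/43530))*(1/47778) + 10851*(-1/293) = -5416/21765*1/47778 - 10851/293 = -2708/519944085 - 10851/293 = -5641914059779/152343616905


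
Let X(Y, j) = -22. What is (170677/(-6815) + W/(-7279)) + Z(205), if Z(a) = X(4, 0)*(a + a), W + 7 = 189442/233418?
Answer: -1805737377190073/199638330585 ≈ -9045.0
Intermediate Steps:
W = -722242/116709 (W = -7 + 189442/233418 = -7 + 189442*(1/233418) = -7 + 94721/116709 = -722242/116709 ≈ -6.1884)
Z(a) = -44*a (Z(a) = -22*(a + a) = -44*a)
(170677/(-6815) + W/(-7279)) + Z(205) = (170677/(-6815) - 722242/116709/(-7279)) - 44*205 = (170677*(-1/6815) - 722242/116709*(-1/7279)) - 9020 = (-170677/6815 + 722242/849524811) - 9020 = -4999635313373/199638330585 - 9020 = -1805737377190073/199638330585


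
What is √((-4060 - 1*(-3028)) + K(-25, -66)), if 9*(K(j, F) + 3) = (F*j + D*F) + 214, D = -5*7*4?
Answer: √1789/3 ≈ 14.099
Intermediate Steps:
D = -140 (D = -35*4 = -140)
K(j, F) = 187/9 - 140*F/9 + F*j/9 (K(j, F) = -3 + ((F*j - 140*F) + 214)/9 = -3 + ((-140*F + F*j) + 214)/9 = -3 + (214 - 140*F + F*j)/9 = -3 + (214/9 - 140*F/9 + F*j/9) = 187/9 - 140*F/9 + F*j/9)
√((-4060 - 1*(-3028)) + K(-25, -66)) = √((-4060 - 1*(-3028)) + (187/9 - 140/9*(-66) + (⅑)*(-66)*(-25))) = √((-4060 + 3028) + (187/9 + 3080/3 + 550/3)) = √(-1032 + 11077/9) = √(1789/9) = √1789/3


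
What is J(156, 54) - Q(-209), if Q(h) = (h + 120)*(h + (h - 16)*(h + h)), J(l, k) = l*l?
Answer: 8376185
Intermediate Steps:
J(l, k) = l²
Q(h) = (120 + h)*(h + 2*h*(-16 + h)) (Q(h) = (120 + h)*(h + (-16 + h)*(2*h)) = (120 + h)*(h + 2*h*(-16 + h)))
J(156, 54) - Q(-209) = 156² - (-209)*(-3720 + 2*(-209)² + 209*(-209)) = 24336 - (-209)*(-3720 + 2*43681 - 43681) = 24336 - (-209)*(-3720 + 87362 - 43681) = 24336 - (-209)*39961 = 24336 - 1*(-8351849) = 24336 + 8351849 = 8376185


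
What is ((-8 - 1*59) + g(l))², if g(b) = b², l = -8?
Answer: 9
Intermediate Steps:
((-8 - 1*59) + g(l))² = ((-8 - 1*59) + (-8)²)² = ((-8 - 59) + 64)² = (-67 + 64)² = (-3)² = 9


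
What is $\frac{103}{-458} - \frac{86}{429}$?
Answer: $- \frac{83575}{196482} \approx -0.42536$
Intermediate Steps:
$\frac{103}{-458} - \frac{86}{429} = 103 \left(- \frac{1}{458}\right) - \frac{86}{429} = - \frac{103}{458} - \frac{86}{429} = - \frac{83575}{196482}$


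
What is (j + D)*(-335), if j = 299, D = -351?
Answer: 17420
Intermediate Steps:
(j + D)*(-335) = (299 - 351)*(-335) = -52*(-335) = 17420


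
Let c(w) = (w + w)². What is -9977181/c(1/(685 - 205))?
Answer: -574685625600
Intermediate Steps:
c(w) = 4*w² (c(w) = (2*w)² = 4*w²)
-9977181/c(1/(685 - 205)) = -9977181*(685 - 205)²/4 = -9977181/(4*(1/480)²) = -9977181/(4*(1/230400)) = -9977181/1/57600 = -9977181*57600 = -574685625600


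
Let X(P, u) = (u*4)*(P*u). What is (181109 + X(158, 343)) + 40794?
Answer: 74576071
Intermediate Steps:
X(P, u) = 4*P*u² (X(P, u) = (4*u)*(P*u) = 4*P*u²)
(181109 + X(158, 343)) + 40794 = (181109 + 4*158*343²) + 40794 = (181109 + 4*158*117649) + 40794 = (181109 + 74354168) + 40794 = 74535277 + 40794 = 74576071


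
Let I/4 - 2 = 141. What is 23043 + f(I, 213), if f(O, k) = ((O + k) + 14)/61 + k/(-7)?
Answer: 9831961/427 ≈ 23026.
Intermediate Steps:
I = 572 (I = 8 + 4*141 = 8 + 564 = 572)
f(O, k) = 14/61 - 54*k/427 + O/61 (f(O, k) = (14 + O + k)*(1/61) + k*(-⅐) = (14/61 + O/61 + k/61) - k/7 = 14/61 - 54*k/427 + O/61)
23043 + f(I, 213) = 23043 + (14/61 - 54/427*213 + (1/61)*572) = 23043 + (14/61 - 11502/427 + 572/61) = 23043 - 7400/427 = 9831961/427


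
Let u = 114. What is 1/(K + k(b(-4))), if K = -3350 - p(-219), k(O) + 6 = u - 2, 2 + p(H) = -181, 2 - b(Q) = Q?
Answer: -1/3061 ≈ -0.00032669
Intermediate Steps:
b(Q) = 2 - Q
p(H) = -183 (p(H) = -2 - 181 = -183)
k(O) = 106 (k(O) = -6 + (114 - 2) = -6 + 112 = 106)
K = -3167 (K = -3350 - 1*(-183) = -3350 + 183 = -3167)
1/(K + k(b(-4))) = 1/(-3167 + 106) = 1/(-3061) = -1/3061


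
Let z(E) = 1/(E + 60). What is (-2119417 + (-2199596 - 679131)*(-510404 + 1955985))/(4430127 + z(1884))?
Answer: -8089829979818976/8612166889 ≈ -9.3935e+5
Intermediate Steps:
z(E) = 1/(60 + E)
(-2119417 + (-2199596 - 679131)*(-510404 + 1955985))/(4430127 + z(1884)) = (-2119417 + (-2199596 - 679131)*(-510404 + 1955985))/(4430127 + 1/(60 + 1884)) = (-2119417 - 2878727*1445581)/(4430127 + 1/1944) = (-2119417 - 4161433055387)/(4430127 + 1/1944) = -4161435174804/8612166889/1944 = -4161435174804*1944/8612166889 = -8089829979818976/8612166889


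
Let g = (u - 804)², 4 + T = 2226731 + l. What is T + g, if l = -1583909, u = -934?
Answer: 3663462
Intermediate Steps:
T = 642818 (T = -4 + (2226731 - 1583909) = -4 + 642822 = 642818)
g = 3020644 (g = (-934 - 804)² = (-1738)² = 3020644)
T + g = 642818 + 3020644 = 3663462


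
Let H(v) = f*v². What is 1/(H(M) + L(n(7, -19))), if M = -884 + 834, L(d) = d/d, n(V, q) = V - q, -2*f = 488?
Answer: -1/609999 ≈ -1.6393e-6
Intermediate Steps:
f = -244 (f = -½*488 = -244)
L(d) = 1
M = -50
H(v) = -244*v²
1/(H(M) + L(n(7, -19))) = 1/(-244*(-50)² + 1) = 1/(-244*2500 + 1) = 1/(-610000 + 1) = 1/(-609999) = -1/609999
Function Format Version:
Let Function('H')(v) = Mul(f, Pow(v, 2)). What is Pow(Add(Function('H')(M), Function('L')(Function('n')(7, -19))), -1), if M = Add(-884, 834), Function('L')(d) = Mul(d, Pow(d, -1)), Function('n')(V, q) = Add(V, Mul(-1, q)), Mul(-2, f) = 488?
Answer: Rational(-1, 609999) ≈ -1.6393e-6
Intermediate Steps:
f = -244 (f = Mul(Rational(-1, 2), 488) = -244)
Function('L')(d) = 1
M = -50
Function('H')(v) = Mul(-244, Pow(v, 2))
Pow(Add(Function('H')(M), Function('L')(Function('n')(7, -19))), -1) = Pow(Add(Mul(-244, Pow(-50, 2)), 1), -1) = Pow(Add(Mul(-244, 2500), 1), -1) = Pow(Add(-610000, 1), -1) = Pow(-609999, -1) = Rational(-1, 609999)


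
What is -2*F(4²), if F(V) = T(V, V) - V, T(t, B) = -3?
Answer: 38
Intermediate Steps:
F(V) = -3 - V
-2*F(4²) = -2*(-3 - 1*4²) = -2*(-3 - 1*16) = -2*(-3 - 16) = -2*(-19) = 38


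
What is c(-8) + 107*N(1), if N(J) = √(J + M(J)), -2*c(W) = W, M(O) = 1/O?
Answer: 4 + 107*√2 ≈ 155.32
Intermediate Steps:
M(O) = 1/O
c(W) = -W/2
N(J) = √(J + 1/J)
c(-8) + 107*N(1) = -½*(-8) + 107*√(1 + 1/1) = 4 + 107*√(1 + 1) = 4 + 107*√2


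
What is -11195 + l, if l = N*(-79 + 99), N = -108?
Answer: -13355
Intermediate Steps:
l = -2160 (l = -108*(-79 + 99) = -108*20 = -2160)
-11195 + l = -11195 - 2160 = -13355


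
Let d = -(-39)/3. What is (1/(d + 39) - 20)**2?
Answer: 1079521/2704 ≈ 399.23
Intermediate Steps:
d = 13 (d = -(-39)/3 = -13*(-1) = 13)
(1/(d + 39) - 20)**2 = (1/(13 + 39) - 20)**2 = (1/52 - 20)**2 = (-1039/52)**2 = 1079521/2704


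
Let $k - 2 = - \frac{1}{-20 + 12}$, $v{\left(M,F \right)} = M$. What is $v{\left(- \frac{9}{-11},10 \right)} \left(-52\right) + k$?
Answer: $- \frac{3557}{88} \approx -40.42$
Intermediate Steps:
$k = \frac{17}{8}$ ($k = 2 - \frac{1}{-20 + 12} = 2 - \frac{1}{-8} = 2 - - \frac{1}{8} = 2 + \frac{1}{8} = \frac{17}{8} \approx 2.125$)
$v{\left(- \frac{9}{-11},10 \right)} \left(-52\right) + k = - \frac{9}{-11} \left(-52\right) + \frac{17}{8} = \left(-9\right) \left(- \frac{1}{11}\right) \left(-52\right) + \frac{17}{8} = \frac{9}{11} \left(-52\right) + \frac{17}{8} = - \frac{468}{11} + \frac{17}{8} = - \frac{3557}{88}$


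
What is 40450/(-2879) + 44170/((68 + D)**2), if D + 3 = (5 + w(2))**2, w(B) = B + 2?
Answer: -367533385/30684382 ≈ -11.978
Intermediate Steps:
w(B) = 2 + B
D = 78 (D = -3 + (5 + (2 + 2))**2 = -3 + (5 + 4)**2 = -3 + 9**2 = -3 + 81 = 78)
40450/(-2879) + 44170/((68 + D)**2) = 40450/(-2879) + 44170/((68 + 78)**2) = 40450*(-1/2879) + 44170/(146**2) = -40450/2879 + 44170/21316 = -40450/2879 + 44170*(1/21316) = -40450/2879 + 22085/10658 = -367533385/30684382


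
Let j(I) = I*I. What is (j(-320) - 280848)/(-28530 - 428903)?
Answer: 178448/457433 ≈ 0.39011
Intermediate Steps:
j(I) = I**2
(j(-320) - 280848)/(-28530 - 428903) = ((-320)**2 - 280848)/(-28530 - 428903) = (102400 - 280848)/(-457433) = -178448*(-1/457433) = 178448/457433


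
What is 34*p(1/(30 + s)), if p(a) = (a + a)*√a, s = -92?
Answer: -17*I*√62/961 ≈ -0.13929*I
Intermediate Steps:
p(a) = 2*a^(3/2) (p(a) = (2*a)*√a = 2*a^(3/2))
34*p(1/(30 + s)) = 34*(2*(1/(30 - 92))^(3/2)) = 34*(2*(1/(-62))^(3/2)) = 34*(2*(-1/62)^(3/2)) = 34*(2*(-I*√62/3844)) = 34*(-I*√62/1922) = -17*I*√62/961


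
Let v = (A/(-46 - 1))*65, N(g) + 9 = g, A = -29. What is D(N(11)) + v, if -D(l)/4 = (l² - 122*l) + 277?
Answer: -5071/47 ≈ -107.89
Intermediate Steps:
N(g) = -9 + g
v = 1885/47 (v = -29/(-46 - 1)*65 = -29/(-47)*65 = -29*(-1/47)*65 = (29/47)*65 = 1885/47 ≈ 40.106)
D(l) = -1108 - 4*l² + 488*l (D(l) = -4*((l² - 122*l) + 277) = -4*(277 + l² - 122*l) = -1108 - 4*l² + 488*l)
D(N(11)) + v = (-1108 - 4*(-9 + 11)² + 488*(-9 + 11)) + 1885/47 = (-1108 - 4*2² + 488*2) + 1885/47 = (-1108 - 4*4 + 976) + 1885/47 = (-1108 - 16 + 976) + 1885/47 = -148 + 1885/47 = -5071/47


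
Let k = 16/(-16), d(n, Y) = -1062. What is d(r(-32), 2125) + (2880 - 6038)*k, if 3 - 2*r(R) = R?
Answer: 2096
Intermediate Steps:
r(R) = 3/2 - R/2
k = -1 (k = 16*(-1/16) = -1)
d(r(-32), 2125) + (2880 - 6038)*k = -1062 + (2880 - 6038)*(-1) = -1062 - 3158*(-1) = -1062 + 3158 = 2096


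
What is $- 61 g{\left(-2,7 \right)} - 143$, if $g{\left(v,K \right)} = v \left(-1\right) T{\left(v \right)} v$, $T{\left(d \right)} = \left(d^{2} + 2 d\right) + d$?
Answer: $-631$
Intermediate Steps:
$T{\left(d \right)} = d^{2} + 3 d$
$g{\left(v,K \right)} = - v^{3} \left(3 + v\right)$ ($g{\left(v,K \right)} = v \left(-1\right) v \left(3 + v\right) v = - v v \left(3 + v\right) v = - v^{2} \left(3 + v\right) v = - v^{3} \left(3 + v\right)$)
$- 61 g{\left(-2,7 \right)} - 143 = - 61 \left(-2\right)^{3} \left(-3 - -2\right) - 143 = - 61 \left(- 8 \left(-3 + 2\right)\right) - 143 = - 61 \left(\left(-8\right) \left(-1\right)\right) - 143 = \left(-61\right) 8 - 143 = -488 - 143 = -631$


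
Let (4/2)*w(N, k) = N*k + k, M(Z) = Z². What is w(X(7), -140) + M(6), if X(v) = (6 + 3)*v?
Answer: -4444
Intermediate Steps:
X(v) = 9*v
w(N, k) = k/2 + N*k/2 (w(N, k) = (N*k + k)/2 = (k + N*k)/2 = k/2 + N*k/2)
w(X(7), -140) + M(6) = (½)*(-140)*(1 + 9*7) + 6² = (½)*(-140)*(1 + 63) + 36 = (½)*(-140)*64 + 36 = -4480 + 36 = -4444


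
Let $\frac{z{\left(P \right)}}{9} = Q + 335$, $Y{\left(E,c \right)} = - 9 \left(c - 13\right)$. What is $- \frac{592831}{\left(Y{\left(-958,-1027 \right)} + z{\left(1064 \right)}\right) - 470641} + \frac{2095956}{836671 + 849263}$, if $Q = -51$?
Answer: $\frac{12104576267}{4773951075} \approx 2.5355$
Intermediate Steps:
$Y{\left(E,c \right)} = 117 - 9 c$ ($Y{\left(E,c \right)} = - 9 \left(-13 + c\right) = 117 - 9 c$)
$z{\left(P \right)} = 2556$ ($z{\left(P \right)} = 9 \left(-51 + 335\right) = 9 \cdot 284 = 2556$)
$- \frac{592831}{\left(Y{\left(-958,-1027 \right)} + z{\left(1064 \right)}\right) - 470641} + \frac{2095956}{836671 + 849263} = - \frac{592831}{\left(\left(117 - -9243\right) + 2556\right) - 470641} + \frac{2095956}{836671 + 849263} = - \frac{592831}{\left(\left(117 + 9243\right) + 2556\right) - 470641} + \frac{2095956}{1685934} = - \frac{592831}{\left(9360 + 2556\right) - 470641} + 2095956 \cdot \frac{1}{1685934} = - \frac{592831}{11916 - 470641} + \frac{12938}{10407} = - \frac{592831}{-458725} + \frac{12938}{10407} = \left(-592831\right) \left(- \frac{1}{458725}\right) + \frac{12938}{10407} = \frac{592831}{458725} + \frac{12938}{10407} = \frac{12104576267}{4773951075}$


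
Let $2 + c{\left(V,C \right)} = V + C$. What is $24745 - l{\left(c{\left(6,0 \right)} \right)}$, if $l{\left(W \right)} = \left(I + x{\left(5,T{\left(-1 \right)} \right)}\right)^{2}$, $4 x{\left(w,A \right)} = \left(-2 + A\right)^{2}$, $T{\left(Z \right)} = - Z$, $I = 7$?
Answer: $\frac{395079}{16} \approx 24692.0$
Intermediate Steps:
$x{\left(w,A \right)} = \frac{\left(-2 + A\right)^{2}}{4}$
$c{\left(V,C \right)} = -2 + C + V$ ($c{\left(V,C \right)} = -2 + \left(V + C\right) = -2 + \left(C + V\right) = -2 + C + V$)
$l{\left(W \right)} = \frac{841}{16}$ ($l{\left(W \right)} = \left(7 + \frac{\left(-2 - -1\right)^{2}}{4}\right)^{2} = \left(7 + \frac{\left(-2 + 1\right)^{2}}{4}\right)^{2} = \left(7 + \frac{\left(-1\right)^{2}}{4}\right)^{2} = \left(7 + \frac{1}{4} \cdot 1\right)^{2} = \left(7 + \frac{1}{4}\right)^{2} = \left(\frac{29}{4}\right)^{2} = \frac{841}{16}$)
$24745 - l{\left(c{\left(6,0 \right)} \right)} = 24745 - \frac{841}{16} = \frac{395079}{16}$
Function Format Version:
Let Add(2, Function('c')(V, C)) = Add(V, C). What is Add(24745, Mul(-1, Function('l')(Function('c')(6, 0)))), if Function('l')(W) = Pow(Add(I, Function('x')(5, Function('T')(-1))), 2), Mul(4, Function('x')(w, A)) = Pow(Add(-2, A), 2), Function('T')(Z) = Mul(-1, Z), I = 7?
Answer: Rational(395079, 16) ≈ 24692.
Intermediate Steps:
Function('x')(w, A) = Mul(Rational(1, 4), Pow(Add(-2, A), 2))
Function('c')(V, C) = Add(-2, C, V) (Function('c')(V, C) = Add(-2, Add(V, C)) = Add(-2, Add(C, V)) = Add(-2, C, V))
Function('l')(W) = Rational(841, 16) (Function('l')(W) = Pow(Add(7, Mul(Rational(1, 4), Pow(Add(-2, Mul(-1, -1)), 2))), 2) = Pow(Add(7, Mul(Rational(1, 4), Pow(Add(-2, 1), 2))), 2) = Pow(Add(7, Mul(Rational(1, 4), Pow(-1, 2))), 2) = Pow(Add(7, Mul(Rational(1, 4), 1)), 2) = Pow(Add(7, Rational(1, 4)), 2) = Pow(Rational(29, 4), 2) = Rational(841, 16))
Add(24745, Mul(-1, Function('l')(Function('c')(6, 0)))) = Add(24745, Mul(-1, Rational(841, 16))) = Add(24745, Rational(-841, 16)) = Rational(395079, 16)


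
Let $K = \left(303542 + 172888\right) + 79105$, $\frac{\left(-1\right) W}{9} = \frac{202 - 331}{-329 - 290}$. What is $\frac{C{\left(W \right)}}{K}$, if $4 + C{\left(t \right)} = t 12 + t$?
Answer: $- \frac{17569}{343876165} \approx -5.1091 \cdot 10^{-5}$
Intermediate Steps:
$W = - \frac{1161}{619}$ ($W = - 9 \frac{202 - 331}{-329 - 290} = - 9 \left(- \frac{129}{-619}\right) = - 9 \left(\left(-129\right) \left(- \frac{1}{619}\right)\right) = \left(-9\right) \frac{129}{619} = - \frac{1161}{619} \approx -1.8756$)
$C{\left(t \right)} = -4 + 13 t$ ($C{\left(t \right)} = -4 + \left(t 12 + t\right) = -4 + \left(12 t + t\right) = -4 + 13 t$)
$K = 555535$ ($K = 476430 + 79105 = 555535$)
$\frac{C{\left(W \right)}}{K} = \frac{-4 + 13 \left(- \frac{1161}{619}\right)}{555535} = \left(-4 - \frac{15093}{619}\right) \frac{1}{555535} = \left(- \frac{17569}{619}\right) \frac{1}{555535} = - \frac{17569}{343876165}$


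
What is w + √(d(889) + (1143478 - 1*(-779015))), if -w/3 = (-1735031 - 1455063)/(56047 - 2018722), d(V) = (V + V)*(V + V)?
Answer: -3190094/654225 + √5083777 ≈ 2249.8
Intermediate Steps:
d(V) = 4*V² (d(V) = (2*V)*(2*V) = 4*V²)
w = -3190094/654225 (w = -3*(-1735031 - 1455063)/(56047 - 2018722) = -(-9570282)/(-1962675) = -(-9570282)*(-1)/1962675 = -3*3190094/1962675 = -3190094/654225 ≈ -4.8761)
w + √(d(889) + (1143478 - 1*(-779015))) = -3190094/654225 + √(4*889² + (1143478 - 1*(-779015))) = -3190094/654225 + √(4*790321 + (1143478 + 779015)) = -3190094/654225 + √(3161284 + 1922493) = -3190094/654225 + √5083777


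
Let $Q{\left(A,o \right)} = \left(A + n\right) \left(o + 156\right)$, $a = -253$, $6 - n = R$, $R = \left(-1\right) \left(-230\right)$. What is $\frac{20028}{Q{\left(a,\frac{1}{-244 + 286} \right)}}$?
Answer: $- \frac{93464}{347309} \approx -0.26911$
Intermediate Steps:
$R = 230$
$n = -224$ ($n = 6 - 230 = -224$)
$Q{\left(A,o \right)} = \left(-224 + A\right) \left(156 + o\right)$ ($Q{\left(A,o \right)} = \left(A - 224\right) \left(o + 156\right) = \left(-224 + A\right) \left(156 + o\right)$)
$\frac{20028}{Q{\left(a,\frac{1}{-244 + 286} \right)}} = \frac{20028}{-34944 - \frac{224}{-244 + 286} + 156 \left(-253\right) - \frac{253}{-244 + 286}} = \frac{20028}{-34944 - \frac{224}{42} - 39468 - \frac{253}{42}} = \frac{20028}{-34944 - \frac{16}{3} - 39468 - \frac{253}{42}} = \frac{20028}{- \frac{1041927}{14}} = 20028 \left(- \frac{14}{1041927}\right) = - \frac{93464}{347309}$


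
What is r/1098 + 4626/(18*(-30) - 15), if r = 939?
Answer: -506467/67710 ≈ -7.4799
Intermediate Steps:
r/1098 + 4626/(18*(-30) - 15) = 939/1098 + 4626/(18*(-30) - 15) = 939*(1/1098) + 4626/(-540 - 15) = 313/366 + 4626/(-555) = 313/366 + 4626*(-1/555) = 313/366 - 1542/185 = -506467/67710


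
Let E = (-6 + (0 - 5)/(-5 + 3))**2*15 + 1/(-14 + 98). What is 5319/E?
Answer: 111699/3859 ≈ 28.945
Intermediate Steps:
E = 3859/21 (E = (-6 - 5/(-2))**2*15 + 1/84 = (-6 - 5*(-1/2))**2*15 + 1/84 = (-6 + 5/2)**2*15 + 1/84 = (-7/2)**2*15 + 1/84 = (49/4)*15 + 1/84 = 735/4 + 1/84 = 3859/21 ≈ 183.76)
5319/E = 5319/(3859/21) = 5319*(21/3859) = 111699/3859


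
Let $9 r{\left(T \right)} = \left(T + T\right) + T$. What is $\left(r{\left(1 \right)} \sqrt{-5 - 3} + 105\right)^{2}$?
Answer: $\frac{99217}{9} + 140 i \sqrt{2} \approx 11024.0 + 197.99 i$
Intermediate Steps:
$r{\left(T \right)} = \frac{T}{3}$ ($r{\left(T \right)} = \frac{\left(T + T\right) + T}{9} = \frac{2 T + T}{9} = \frac{3 T}{9} = \frac{T}{3}$)
$\left(r{\left(1 \right)} \sqrt{-5 - 3} + 105\right)^{2} = \left(\frac{1}{3} \cdot 1 \sqrt{-5 - 3} + 105\right)^{2} = \left(\frac{\sqrt{-8}}{3} + 105\right)^{2} = \left(\frac{2 i \sqrt{2}}{3} + 105\right)^{2} = \left(105 + \frac{2 i \sqrt{2}}{3}\right)^{2}$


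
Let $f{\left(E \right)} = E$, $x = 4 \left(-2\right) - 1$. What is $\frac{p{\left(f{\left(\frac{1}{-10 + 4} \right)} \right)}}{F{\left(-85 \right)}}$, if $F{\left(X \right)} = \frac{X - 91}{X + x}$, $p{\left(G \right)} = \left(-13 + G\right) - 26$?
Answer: $- \frac{11045}{528} \approx -20.919$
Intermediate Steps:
$x = -9$ ($x = -8 - 1 = -9$)
$p{\left(G \right)} = -39 + G$
$F{\left(X \right)} = \frac{-91 + X}{-9 + X}$ ($F{\left(X \right)} = \frac{X - 91}{X - 9} = \frac{-91 + X}{-9 + X}$)
$\frac{p{\left(f{\left(\frac{1}{-10 + 4} \right)} \right)}}{F{\left(-85 \right)}} = \frac{-39 + \frac{1}{-10 + 4}}{\frac{1}{-9 - 85} \left(-91 - 85\right)} = \frac{-39 + \frac{1}{-6}}{\frac{1}{-94} \left(-176\right)} = \frac{-39 - \frac{1}{6}}{\left(- \frac{1}{94}\right) \left(-176\right)} = - \frac{235}{6 \cdot \frac{88}{47}} = \left(- \frac{235}{6}\right) \frac{47}{88} = - \frac{11045}{528}$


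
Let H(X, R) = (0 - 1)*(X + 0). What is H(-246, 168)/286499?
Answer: 246/286499 ≈ 0.00085864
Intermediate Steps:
H(X, R) = -X
H(-246, 168)/286499 = -1*(-246)/286499 = 246*(1/286499) = 246/286499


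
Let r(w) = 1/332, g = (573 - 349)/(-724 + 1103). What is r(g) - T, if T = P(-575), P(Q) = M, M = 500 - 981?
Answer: 159693/332 ≈ 481.00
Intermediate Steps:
M = -481
P(Q) = -481
T = -481
g = 224/379 ≈ 0.59103
r(w) = 1/332
r(g) - T = 1/332 - 1*(-481) = 1/332 + 481 = 159693/332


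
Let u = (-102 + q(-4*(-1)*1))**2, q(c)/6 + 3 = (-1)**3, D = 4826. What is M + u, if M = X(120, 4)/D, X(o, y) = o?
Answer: 38308848/2413 ≈ 15876.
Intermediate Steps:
q(c) = -24 (q(c) = -18 + 6*(-1)**3 = -18 + 6*(-1) = -18 - 6 = -24)
M = 60/2413 (M = 120/4826 = 120*(1/4826) = 60/2413 ≈ 0.024865)
u = 15876 (u = (-102 - 24)**2 = (-126)**2 = 15876)
M + u = 60/2413 + 15876 = 38308848/2413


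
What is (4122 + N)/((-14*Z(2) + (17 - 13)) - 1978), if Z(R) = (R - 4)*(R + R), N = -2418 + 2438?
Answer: -109/49 ≈ -2.2245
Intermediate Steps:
N = 20
Z(R) = 2*R*(-4 + R) (Z(R) = (-4 + R)*(2*R) = 2*R*(-4 + R))
(4122 + N)/((-14*Z(2) + (17 - 13)) - 1978) = (4122 + 20)/((-28*2*(-4 + 2) + (17 - 13)) - 1978) = 4142/((-28*2*(-2) + 4) - 1978) = 4142/((-14*(-8) + 4) - 1978) = 4142/((112 + 4) - 1978) = 4142/(116 - 1978) = 4142/(-1862) = 4142*(-1/1862) = -109/49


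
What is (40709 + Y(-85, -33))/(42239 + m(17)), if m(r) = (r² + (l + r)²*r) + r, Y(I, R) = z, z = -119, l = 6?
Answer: 20295/25769 ≈ 0.78757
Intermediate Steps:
Y(I, R) = -119
m(r) = r + r² + r*(6 + r)² (m(r) = (r² + (6 + r)²*r) + r = (r² + r*(6 + r)²) + r = r + r² + r*(6 + r)²)
(40709 + Y(-85, -33))/(42239 + m(17)) = (40709 - 119)/(42239 + 17*(1 + 17 + (6 + 17)²)) = 40590/(42239 + 17*(1 + 17 + 23²)) = 40590/(42239 + 17*(1 + 17 + 529)) = 40590/(42239 + 17*547) = 40590/(42239 + 9299) = 40590/51538 = 40590*(1/51538) = 20295/25769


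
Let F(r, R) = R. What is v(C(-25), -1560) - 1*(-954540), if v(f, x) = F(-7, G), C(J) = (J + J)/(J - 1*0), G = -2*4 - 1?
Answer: 954531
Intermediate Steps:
G = -9 (G = -8 - 1 = -9)
C(J) = 2 (C(J) = (2*J)/(J + 0) = (2*J)/J = 2)
v(f, x) = -9
v(C(-25), -1560) - 1*(-954540) = -9 - 1*(-954540) = -9 + 954540 = 954531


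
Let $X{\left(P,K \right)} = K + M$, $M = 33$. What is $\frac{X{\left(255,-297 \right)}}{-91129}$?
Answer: $\frac{264}{91129} \approx 0.002897$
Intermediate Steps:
$X{\left(P,K \right)} = 33 + K$ ($X{\left(P,K \right)} = K + 33 = 33 + K$)
$\frac{X{\left(255,-297 \right)}}{-91129} = \frac{33 - 297}{-91129} = \left(-264\right) \left(- \frac{1}{91129}\right) = \frac{264}{91129}$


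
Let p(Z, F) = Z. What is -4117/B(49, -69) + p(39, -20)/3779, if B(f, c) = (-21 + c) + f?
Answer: 15559742/154939 ≈ 100.42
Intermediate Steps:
B(f, c) = -21 + c + f
-4117/B(49, -69) + p(39, -20)/3779 = -4117/(-21 - 69 + 49) + 39/3779 = -4117/(-41) + 39*(1/3779) = -4117*(-1/41) + 39/3779 = 4117/41 + 39/3779 = 15559742/154939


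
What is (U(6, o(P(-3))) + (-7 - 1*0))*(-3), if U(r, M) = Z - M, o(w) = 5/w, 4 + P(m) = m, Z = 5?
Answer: 27/7 ≈ 3.8571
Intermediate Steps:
P(m) = -4 + m
U(r, M) = 5 - M
(U(6, o(P(-3))) + (-7 - 1*0))*(-3) = ((5 - 5/(-4 - 3)) + (-7 - 1*0))*(-3) = ((5 - 5/(-7)) + (-7 + 0))*(-3) = ((5 - 5*(-1)/7) - 7)*(-3) = ((5 - 1*(-5/7)) - 7)*(-3) = ((5 + 5/7) - 7)*(-3) = (40/7 - 7)*(-3) = -9/7*(-3) = 27/7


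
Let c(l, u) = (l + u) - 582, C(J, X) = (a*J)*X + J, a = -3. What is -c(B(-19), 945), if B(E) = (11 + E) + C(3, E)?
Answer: -529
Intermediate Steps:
C(J, X) = J - 3*J*X (C(J, X) = (-3*J)*X + J = -3*J*X + J = J - 3*J*X)
B(E) = 14 - 8*E (B(E) = (11 + E) + 3*(1 - 3*E) = (11 + E) + (3 - 9*E) = 14 - 8*E)
c(l, u) = -582 + l + u
-c(B(-19), 945) = -(-582 + (14 - 8*(-19)) + 945) = -(-582 + (14 + 152) + 945) = -(-582 + 166 + 945) = -1*529 = -529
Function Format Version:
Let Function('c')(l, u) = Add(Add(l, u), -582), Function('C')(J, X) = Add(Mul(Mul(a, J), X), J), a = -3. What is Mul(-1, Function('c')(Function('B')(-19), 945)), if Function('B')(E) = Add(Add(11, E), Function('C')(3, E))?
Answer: -529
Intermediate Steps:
Function('C')(J, X) = Add(J, Mul(-3, J, X)) (Function('C')(J, X) = Add(Mul(Mul(-3, J), X), J) = Add(Mul(-3, J, X), J) = Add(J, Mul(-3, J, X)))
Function('B')(E) = Add(14, Mul(-8, E)) (Function('B')(E) = Add(Add(11, E), Mul(3, Add(1, Mul(-3, E)))) = Add(Add(11, E), Add(3, Mul(-9, E))) = Add(14, Mul(-8, E)))
Function('c')(l, u) = Add(-582, l, u)
Mul(-1, Function('c')(Function('B')(-19), 945)) = Mul(-1, Add(-582, Add(14, Mul(-8, -19)), 945)) = Mul(-1, Add(-582, Add(14, 152), 945)) = Mul(-1, Add(-582, 166, 945)) = Mul(-1, 529) = -529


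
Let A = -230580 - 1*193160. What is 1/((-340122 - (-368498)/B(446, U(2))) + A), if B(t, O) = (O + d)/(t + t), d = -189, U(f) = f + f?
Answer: -185/470014686 ≈ -3.9360e-7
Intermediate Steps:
U(f) = 2*f
A = -423740 (A = -230580 - 193160 = -423740)
B(t, O) = (-189 + O)/(2*t) (B(t, O) = (O - 189)/(t + t) = (-189 + O)/((2*t)) = (-189 + O)*(1/(2*t)) = (-189 + O)/(2*t))
1/((-340122 - (-368498)/B(446, U(2))) + A) = 1/((-340122 - (-368498)/((½)*(-189 + 2*2)/446)) - 423740) = 1/((-340122 - (-368498)/((½)*(1/446)*(-189 + 4))) - 423740) = 1/((-340122 - (-368498)/((½)*(1/446)*(-185))) - 423740) = 1/((-340122 - (-368498)/(-185/892)) - 423740) = 1/((-340122 - (-368498)*(-892)/185) - 423740) = 1/((-340122 - 1*328700216/185) - 423740) = 1/((-340122 - 328700216/185) - 423740) = 1/(-391622786/185 - 423740) = 1/(-470014686/185) = -185/470014686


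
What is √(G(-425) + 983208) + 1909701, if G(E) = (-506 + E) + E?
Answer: 1909701 + 2*√245463 ≈ 1.9107e+6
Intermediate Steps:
G(E) = -506 + 2*E
√(G(-425) + 983208) + 1909701 = √((-506 + 2*(-425)) + 983208) + 1909701 = √((-506 - 850) + 983208) + 1909701 = √(-1356 + 983208) + 1909701 = √981852 + 1909701 = 2*√245463 + 1909701 = 1909701 + 2*√245463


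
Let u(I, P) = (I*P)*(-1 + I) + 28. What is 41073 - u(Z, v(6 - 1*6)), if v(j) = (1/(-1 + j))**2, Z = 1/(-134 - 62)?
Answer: 1576784523/38416 ≈ 41045.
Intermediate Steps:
Z = -1/196 (Z = 1/(-196) = -1/196 ≈ -0.0051020)
v(j) = (-1 + j)**(-2)
u(I, P) = 28 + I*P*(-1 + I) (u(I, P) = I*P*(-1 + I) + 28 = 28 + I*P*(-1 + I))
41073 - u(Z, v(6 - 1*6)) = 41073 - (28 + (-1/196)**2/(-1 + (6 - 1*6))**2 - 1*(-1/196)/(-1 + (6 - 1*6))**2) = 41073 - (28 + (1/38416)/(-1 + (6 - 6))**2 - 1*(-1/196)/(-1 + (6 - 6))**2) = 41073 - (28 + (1/38416)/(-1 + 0)**2 - 1*(-1/196)/(-1 + 0)**2) = 41073 - (28 + (1/38416)/(-1)**2 - 1*(-1/196)/(-1)**2) = 41073 - (28 + 1*(1/38416) - 1*(-1/196)*1) = 41073 - (28 + 1/38416 + 1/196) = 41073 - 1*1075845/38416 = 41073 - 1075845/38416 = 1576784523/38416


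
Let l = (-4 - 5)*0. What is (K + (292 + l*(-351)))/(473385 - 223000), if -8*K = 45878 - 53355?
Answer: 9813/2003080 ≈ 0.0048990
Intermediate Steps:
K = 7477/8 (K = -(45878 - 53355)/8 = -1/8*(-7477) = 7477/8 ≈ 934.63)
l = 0 (l = -9*0 = 0)
(K + (292 + l*(-351)))/(473385 - 223000) = (7477/8 + (292 + 0*(-351)))/(473385 - 223000) = (7477/8 + (292 + 0))/250385 = (7477/8 + 292)*(1/250385) = (9813/8)*(1/250385) = 9813/2003080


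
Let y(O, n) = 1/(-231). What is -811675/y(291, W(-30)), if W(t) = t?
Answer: 187496925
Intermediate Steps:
y(O, n) = -1/231
-811675/y(291, W(-30)) = -811675/(-1/231) = -811675*(-231) = 187496925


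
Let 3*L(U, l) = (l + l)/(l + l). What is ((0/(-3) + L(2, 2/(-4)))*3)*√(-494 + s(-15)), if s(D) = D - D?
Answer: I*√494 ≈ 22.226*I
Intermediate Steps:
s(D) = 0
L(U, l) = ⅓ (L(U, l) = ((l + l)/(l + l))/3 = ((2*l)/((2*l)))/3 = ((2*l)*(1/(2*l)))/3 = (⅓)*1 = ⅓)
((0/(-3) + L(2, 2/(-4)))*3)*√(-494 + s(-15)) = ((0/(-3) + ⅓)*3)*√(-494 + 0) = ((0*(-⅓) + ⅓)*3)*√(-494) = ((0 + ⅓)*3)*(I*√494) = ((⅓)*3)*(I*√494) = 1*(I*√494) = I*√494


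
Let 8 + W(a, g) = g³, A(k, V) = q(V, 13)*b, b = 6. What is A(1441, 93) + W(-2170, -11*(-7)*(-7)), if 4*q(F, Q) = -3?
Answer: -313181663/2 ≈ -1.5659e+8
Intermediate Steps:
q(F, Q) = -¾ (q(F, Q) = (¼)*(-3) = -¾)
A(k, V) = -9/2 (A(k, V) = -¾*6 = -9/2)
W(a, g) = -8 + g³
A(1441, 93) + W(-2170, -11*(-7)*(-7)) = -9/2 + (-8 + (-11*(-7)*(-7))³) = -9/2 + (-8 + (77*(-7))³) = -9/2 + (-8 + (-539)³) = -9/2 + (-8 - 156590819) = -9/2 - 156590827 = -313181663/2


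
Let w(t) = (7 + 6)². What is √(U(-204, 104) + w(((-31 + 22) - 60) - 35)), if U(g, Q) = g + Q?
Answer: √69 ≈ 8.3066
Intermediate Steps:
U(g, Q) = Q + g
w(t) = 169 (w(t) = 13² = 169)
√(U(-204, 104) + w(((-31 + 22) - 60) - 35)) = √((104 - 204) + 169) = √(-100 + 169) = √69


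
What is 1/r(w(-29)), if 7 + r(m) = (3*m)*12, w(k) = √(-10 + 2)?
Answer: -7/10417 - 72*I*√2/10417 ≈ -0.00067198 - 0.0097747*I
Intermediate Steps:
w(k) = 2*I*√2 (w(k) = √(-8) = 2*I*√2)
r(m) = -7 + 36*m (r(m) = -7 + (3*m)*12 = -7 + 36*m)
1/r(w(-29)) = 1/(-7 + 36*(2*I*√2)) = 1/(-7 + 72*I*√2)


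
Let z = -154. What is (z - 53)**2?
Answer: 42849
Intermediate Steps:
(z - 53)**2 = (-154 - 53)**2 = (-207)**2 = 42849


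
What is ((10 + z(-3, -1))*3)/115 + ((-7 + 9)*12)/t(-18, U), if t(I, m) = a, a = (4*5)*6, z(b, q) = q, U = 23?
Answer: 10/23 ≈ 0.43478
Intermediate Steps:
a = 120 (a = 20*6 = 120)
t(I, m) = 120
((10 + z(-3, -1))*3)/115 + ((-7 + 9)*12)/t(-18, U) = ((10 - 1)*3)/115 + ((-7 + 9)*12)/120 = (9*3)*(1/115) + (2*12)*(1/120) = 27*(1/115) + 24*(1/120) = 27/115 + 1/5 = 10/23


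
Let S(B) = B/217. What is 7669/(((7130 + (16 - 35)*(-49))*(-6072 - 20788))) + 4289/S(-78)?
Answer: -11195363670009/938246660 ≈ -11932.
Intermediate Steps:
S(B) = B/217 (S(B) = B*(1/217) = B/217)
7669/(((7130 + (16 - 35)*(-49))*(-6072 - 20788))) + 4289/S(-78) = 7669/(((7130 + (16 - 35)*(-49))*(-6072 - 20788))) + 4289/(((1/217)*(-78))) = 7669/(((7130 - 19*(-49))*(-26860))) + 4289/(-78/217) = 7669/(((7130 + 931)*(-26860))) + 4289*(-217/78) = 7669/((8061*(-26860))) - 930713/78 = 7669/(-216518460) - 930713/78 = 7669*(-1/216518460) - 930713/78 = -7669/216518460 - 930713/78 = -11195363670009/938246660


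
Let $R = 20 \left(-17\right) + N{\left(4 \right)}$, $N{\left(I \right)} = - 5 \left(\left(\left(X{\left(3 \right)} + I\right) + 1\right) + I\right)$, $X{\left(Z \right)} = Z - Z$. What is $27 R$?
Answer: $-10395$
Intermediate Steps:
$X{\left(Z \right)} = 0$
$N{\left(I \right)} = -5 - 10 I$ ($N{\left(I \right)} = - 5 \left(\left(\left(0 + I\right) + 1\right) + I\right) = - 5 \left(\left(I + 1\right) + I\right) = - 5 \left(\left(1 + I\right) + I\right) = - 5 \left(1 + 2 I\right) = -5 - 10 I$)
$R = -385$ ($R = 20 \left(-17\right) - 45 = -340 - 45 = -385$)
$27 R = 27 \left(-385\right) = -10395$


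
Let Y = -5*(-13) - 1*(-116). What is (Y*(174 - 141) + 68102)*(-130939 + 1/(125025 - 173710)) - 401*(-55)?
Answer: -94441931925505/9737 ≈ -9.6993e+9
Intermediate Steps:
Y = 181 (Y = 65 + 116 = 181)
(Y*(174 - 141) + 68102)*(-130939 + 1/(125025 - 173710)) - 401*(-55) = (181*(174 - 141) + 68102)*(-130939 + 1/(125025 - 173710)) - 401*(-55) = (181*33 + 68102)*(-130939 + 1/(-48685)) - 1*(-22055) = (5973 + 68102)*(-130939 - 1/48685) + 22055 = 74075*(-6374765216/48685) + 22055 = -94442146675040/9737 + 22055 = -94441931925505/9737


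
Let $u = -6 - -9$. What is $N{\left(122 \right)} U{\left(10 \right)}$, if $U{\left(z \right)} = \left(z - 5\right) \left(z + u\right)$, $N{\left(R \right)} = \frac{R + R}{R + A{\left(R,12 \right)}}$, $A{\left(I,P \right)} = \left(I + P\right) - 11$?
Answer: $\frac{3172}{49} \approx 64.735$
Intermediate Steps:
$A{\left(I,P \right)} = -11 + I + P$
$u = 3$ ($u = -6 + 9 = 3$)
$N{\left(R \right)} = \frac{2 R}{1 + 2 R}$ ($N{\left(R \right)} = \frac{R + R}{R + \left(-11 + R + 12\right)} = \frac{2 R}{R + \left(1 + R\right)} = \frac{2 R}{1 + 2 R}$)
$U{\left(z \right)} = \left(-5 + z\right) \left(3 + z\right)$ ($U{\left(z \right)} = \left(z - 5\right) \left(z + 3\right) = \left(-5 + z\right) \left(3 + z\right)$)
$N{\left(122 \right)} U{\left(10 \right)} = 2 \cdot 122 \frac{1}{1 + 2 \cdot 122} \left(-15 + 10^{2} - 20\right) = 2 \cdot 122 \frac{1}{1 + 244} \left(-15 + 100 - 20\right) = 2 \cdot 122 \cdot \frac{1}{245} \cdot 65 = \frac{244}{245} \cdot 65 = \frac{3172}{49}$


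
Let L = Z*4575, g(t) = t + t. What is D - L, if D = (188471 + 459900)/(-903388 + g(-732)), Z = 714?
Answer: -2955744948971/904852 ≈ -3.2666e+6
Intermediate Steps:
g(t) = 2*t
L = 3266550 (L = 714*4575 = 3266550)
D = -648371/904852 (D = (188471 + 459900)/(-903388 + 2*(-732)) = 648371/(-903388 - 1464) = 648371/(-904852) = 648371*(-1/904852) = -648371/904852 ≈ -0.71655)
D - L = -648371/904852 - 1*3266550 = -648371/904852 - 3266550 = -2955744948971/904852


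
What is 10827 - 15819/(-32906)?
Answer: 356289081/32906 ≈ 10827.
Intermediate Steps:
10827 - 15819/(-32906) = 10827 - 15819*(-1)/32906 = 10827 - 1*(-15819/32906) = 10827 + 15819/32906 = 356289081/32906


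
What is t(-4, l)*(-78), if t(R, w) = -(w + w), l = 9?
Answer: 1404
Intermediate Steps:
t(R, w) = -2*w
t(-4, l)*(-78) = -2*9*(-78) = -18*(-78) = 1404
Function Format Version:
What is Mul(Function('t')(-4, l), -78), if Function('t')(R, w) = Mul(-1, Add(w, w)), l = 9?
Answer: 1404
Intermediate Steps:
Function('t')(R, w) = Mul(-2, w) (Function('t')(R, w) = Mul(-1, Mul(2, w)) = Mul(-2, w))
Mul(Function('t')(-4, l), -78) = Mul(Mul(-2, 9), -78) = Mul(-18, -78) = 1404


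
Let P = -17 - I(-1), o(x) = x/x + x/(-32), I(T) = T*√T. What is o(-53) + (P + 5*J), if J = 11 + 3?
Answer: 1781/32 + I ≈ 55.656 + 1.0*I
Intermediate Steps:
I(T) = T^(3/2)
o(x) = 1 - x/32 (o(x) = 1 + x*(-1/32) = 1 - x/32)
J = 14
P = -17 + I (P = -17 - (-1)^(3/2) = -17 - (-1)*I = -17 + I ≈ -17.0 + 1.0*I)
o(-53) + (P + 5*J) = (1 - 1/32*(-53)) + ((-17 + I) + 5*14) = (1 + 53/32) + ((-17 + I) + 70) = 85/32 + (53 + I) = 1781/32 + I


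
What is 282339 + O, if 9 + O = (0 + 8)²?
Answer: 282394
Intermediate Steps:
O = 55 (O = -9 + (0 + 8)² = -9 + 8² = -9 + 64 = 55)
282339 + O = 282339 + 55 = 282394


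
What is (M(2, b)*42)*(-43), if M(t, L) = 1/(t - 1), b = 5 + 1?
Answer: -1806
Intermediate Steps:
b = 6
M(t, L) = 1/(-1 + t)
(M(2, b)*42)*(-43) = (42/(-1 + 2))*(-43) = (42/1)*(-43) = (1*42)*(-43) = 42*(-43) = -1806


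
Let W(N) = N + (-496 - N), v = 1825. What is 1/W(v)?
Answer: -1/496 ≈ -0.0020161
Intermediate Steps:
W(N) = -496
1/W(v) = 1/(-496) = -1/496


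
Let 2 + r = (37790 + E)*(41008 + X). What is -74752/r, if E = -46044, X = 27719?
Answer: 18688/141818165 ≈ 0.00013177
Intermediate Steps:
r = -567272660 (r = -2 + (37790 - 46044)*(41008 + 27719) = -2 - 8254*68727 = -2 - 567272658 = -567272660)
-74752/r = -74752/(-567272660) = -74752*(-1/567272660) = 18688/141818165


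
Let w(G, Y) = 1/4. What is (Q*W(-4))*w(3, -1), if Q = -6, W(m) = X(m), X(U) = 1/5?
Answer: -3/10 ≈ -0.30000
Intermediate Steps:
X(U) = ⅕
W(m) = ⅕
w(G, Y) = ¼
(Q*W(-4))*w(3, -1) = -6*⅕*(¼) = -6/5*¼ = -3/10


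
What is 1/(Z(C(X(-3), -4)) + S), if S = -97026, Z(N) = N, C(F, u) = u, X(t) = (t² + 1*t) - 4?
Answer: -1/97030 ≈ -1.0306e-5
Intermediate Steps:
X(t) = -4 + t + t² (X(t) = (t² + t) - 4 = (t + t²) - 4 = -4 + t + t²)
1/(Z(C(X(-3), -4)) + S) = 1/(-4 - 97026) = 1/(-97030) = -1/97030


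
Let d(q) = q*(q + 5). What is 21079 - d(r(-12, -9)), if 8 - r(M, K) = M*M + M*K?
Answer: -37237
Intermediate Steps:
r(M, K) = 8 - M² - K*M (r(M, K) = 8 - (M*M + M*K) = 8 - (M² + K*M) = 8 + (-M² - K*M) = 8 - M² - K*M)
d(q) = q*(5 + q)
21079 - d(r(-12, -9)) = 21079 - (8 - 1*(-12)² - 1*(-9)*(-12))*(5 + (8 - 1*(-12)² - 1*(-9)*(-12))) = 21079 - (8 - 1*144 - 108)*(5 + (8 - 1*144 - 108)) = 21079 - (8 - 144 - 108)*(5 + (8 - 144 - 108)) = 21079 - (-244)*(5 - 244) = 21079 - (-244)*(-239) = 21079 - 1*58316 = 21079 - 58316 = -37237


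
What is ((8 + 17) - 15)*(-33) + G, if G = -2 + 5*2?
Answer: -322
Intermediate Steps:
G = 8 (G = -2 + 10 = 8)
((8 + 17) - 15)*(-33) + G = ((8 + 17) - 15)*(-33) + 8 = (25 - 15)*(-33) + 8 = 10*(-33) + 8 = -330 + 8 = -322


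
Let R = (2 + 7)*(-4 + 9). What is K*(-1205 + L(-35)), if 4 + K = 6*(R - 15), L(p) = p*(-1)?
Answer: -205920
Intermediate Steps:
R = 45 (R = 9*5 = 45)
L(p) = -p
K = 176 (K = -4 + 6*(45 - 15) = -4 + 6*30 = -4 + 180 = 176)
K*(-1205 + L(-35)) = 176*(-1205 - 1*(-35)) = 176*(-1205 + 35) = 176*(-1170) = -205920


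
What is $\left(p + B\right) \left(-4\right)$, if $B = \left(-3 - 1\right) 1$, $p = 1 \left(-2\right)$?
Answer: $24$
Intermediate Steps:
$p = -2$
$B = -4$ ($B = \left(-4\right) 1 = -4$)
$\left(p + B\right) \left(-4\right) = \left(-2 - 4\right) \left(-4\right) = \left(-6\right) \left(-4\right) = 24$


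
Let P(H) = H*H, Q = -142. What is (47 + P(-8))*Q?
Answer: -15762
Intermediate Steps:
P(H) = H²
(47 + P(-8))*Q = (47 + (-8)²)*(-142) = (47 + 64)*(-142) = 111*(-142) = -15762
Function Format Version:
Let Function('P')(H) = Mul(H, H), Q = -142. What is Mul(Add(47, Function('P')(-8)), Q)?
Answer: -15762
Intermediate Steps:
Function('P')(H) = Pow(H, 2)
Mul(Add(47, Function('P')(-8)), Q) = Mul(Add(47, Pow(-8, 2)), -142) = Mul(Add(47, 64), -142) = Mul(111, -142) = -15762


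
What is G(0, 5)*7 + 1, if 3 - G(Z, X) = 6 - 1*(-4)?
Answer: -48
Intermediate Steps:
G(Z, X) = -7 (G(Z, X) = 3 - (6 - 1*(-4)) = 3 - (6 + 4) = 3 - 1*10 = 3 - 10 = -7)
G(0, 5)*7 + 1 = -7*7 + 1 = -49 + 1 = -48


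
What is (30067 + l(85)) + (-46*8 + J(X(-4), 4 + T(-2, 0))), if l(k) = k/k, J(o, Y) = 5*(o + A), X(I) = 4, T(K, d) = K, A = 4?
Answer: 29740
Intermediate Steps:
J(o, Y) = 20 + 5*o (J(o, Y) = 5*(o + 4) = 5*(4 + o) = 20 + 5*o)
l(k) = 1
(30067 + l(85)) + (-46*8 + J(X(-4), 4 + T(-2, 0))) = (30067 + 1) + (-46*8 + (20 + 5*4)) = 30068 + (-368 + (20 + 20)) = 30068 + (-368 + 40) = 30068 - 328 = 29740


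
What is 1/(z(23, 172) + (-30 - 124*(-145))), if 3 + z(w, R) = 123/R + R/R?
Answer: 172/3087179 ≈ 5.5714e-5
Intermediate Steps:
z(w, R) = -2 + 123/R (z(w, R) = -3 + (123/R + R/R) = -3 + (123/R + 1) = -3 + (1 + 123/R) = -2 + 123/R)
1/(z(23, 172) + (-30 - 124*(-145))) = 1/((-2 + 123/172) + (-30 - 124*(-145))) = 1/((-2 + 123*(1/172)) + (-30 + 17980)) = 1/((-2 + 123/172) + 17950) = 1/(-221/172 + 17950) = 1/(3087179/172) = 172/3087179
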